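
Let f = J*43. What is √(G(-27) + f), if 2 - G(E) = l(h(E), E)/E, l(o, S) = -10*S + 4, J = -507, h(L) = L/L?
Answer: I*√1764897/9 ≈ 147.61*I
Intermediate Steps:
h(L) = 1
l(o, S) = 4 - 10*S
G(E) = 2 - (4 - 10*E)/E
f = -21801 (f = -507*43 = -21801)
√(G(-27) + f) = √((12 - 4/(-27)) - 21801) = √((12 - 4*(-1/27)) - 21801) = √((12 + 4/27) - 21801) = √(328/27 - 21801) = √(-588299/27) = I*√1764897/9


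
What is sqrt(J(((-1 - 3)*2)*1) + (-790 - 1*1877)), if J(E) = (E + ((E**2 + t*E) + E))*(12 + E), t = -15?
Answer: I*sqrt(1995) ≈ 44.665*I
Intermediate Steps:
J(E) = (12 + E)*(E**2 - 13*E) (J(E) = (E + ((E**2 - 15*E) + E))*(12 + E) = (E + (E**2 - 14*E))*(12 + E) = (E**2 - 13*E)*(12 + E) = (12 + E)*(E**2 - 13*E))
sqrt(J(((-1 - 3)*2)*1) + (-790 - 1*1877)) = sqrt((((-1 - 3)*2)*1)*(-156 + (((-1 - 3)*2)*1)**2 - (-1 - 3)*2) + (-790 - 1*1877)) = sqrt((-4*2*1)*(-156 + (-4*2*1)**2 - (-4*2)) + (-790 - 1877)) = sqrt((-8*1)*(-156 + (-8*1)**2 - (-8)) - 2667) = sqrt(-8*(-156 + (-8)**2 - 1*(-8)) - 2667) = sqrt(-8*(-156 + 64 + 8) - 2667) = sqrt(-8*(-84) - 2667) = sqrt(672 - 2667) = sqrt(-1995) = I*sqrt(1995)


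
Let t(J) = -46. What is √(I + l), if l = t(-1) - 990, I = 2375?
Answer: √1339 ≈ 36.592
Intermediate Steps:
l = -1036 (l = -46 - 990 = -1036)
√(I + l) = √(2375 - 1036) = √1339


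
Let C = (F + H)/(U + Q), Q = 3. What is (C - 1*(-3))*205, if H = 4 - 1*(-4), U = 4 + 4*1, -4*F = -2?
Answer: 17015/22 ≈ 773.41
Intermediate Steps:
F = ½ (F = -¼*(-2) = ½ ≈ 0.50000)
U = 8 (U = 4 + 4 = 8)
H = 8 (H = 4 + 4 = 8)
C = 17/22 (C = (½ + 8)/(8 + 3) = (17/2)/11 = (17/2)*(1/11) = 17/22 ≈ 0.77273)
(C - 1*(-3))*205 = (17/22 - 1*(-3))*205 = (17/22 + 3)*205 = (83/22)*205 = 17015/22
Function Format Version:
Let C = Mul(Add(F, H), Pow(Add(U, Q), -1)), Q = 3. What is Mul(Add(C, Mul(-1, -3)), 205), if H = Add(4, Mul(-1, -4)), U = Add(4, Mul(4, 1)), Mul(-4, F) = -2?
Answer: Rational(17015, 22) ≈ 773.41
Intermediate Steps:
F = Rational(1, 2) (F = Mul(Rational(-1, 4), -2) = Rational(1, 2) ≈ 0.50000)
U = 8 (U = Add(4, 4) = 8)
H = 8 (H = Add(4, 4) = 8)
C = Rational(17, 22) (C = Mul(Add(Rational(1, 2), 8), Pow(Add(8, 3), -1)) = Mul(Rational(17, 2), Pow(11, -1)) = Mul(Rational(17, 2), Rational(1, 11)) = Rational(17, 22) ≈ 0.77273)
Mul(Add(C, Mul(-1, -3)), 205) = Mul(Add(Rational(17, 22), Mul(-1, -3)), 205) = Mul(Add(Rational(17, 22), 3), 205) = Mul(Rational(83, 22), 205) = Rational(17015, 22)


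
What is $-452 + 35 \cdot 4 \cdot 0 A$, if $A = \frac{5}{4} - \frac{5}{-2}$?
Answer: $-452$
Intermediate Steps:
$A = \frac{15}{4}$ ($A = 5 \cdot \frac{1}{4} - - \frac{5}{2} = \frac{5}{4} + \frac{5}{2} = \frac{15}{4} \approx 3.75$)
$-452 + 35 \cdot 4 \cdot 0 A = -452 + 35 \cdot 4 \cdot 0 \cdot \frac{15}{4} = -452 + 35 \cdot 0 \cdot \frac{15}{4} = -452 + 35 \cdot 0 = -452 + 0 = -452$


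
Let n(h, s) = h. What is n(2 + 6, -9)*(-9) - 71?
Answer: -143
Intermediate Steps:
n(2 + 6, -9)*(-9) - 71 = (2 + 6)*(-9) - 71 = 8*(-9) - 71 = -72 - 71 = -143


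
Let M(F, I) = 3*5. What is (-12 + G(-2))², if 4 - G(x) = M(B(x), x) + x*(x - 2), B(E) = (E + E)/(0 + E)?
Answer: 961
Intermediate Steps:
B(E) = 2 (B(E) = (2*E)/E = 2)
M(F, I) = 15
G(x) = -11 - x*(-2 + x) (G(x) = 4 - (15 + x*(x - 2)) = 4 - (15 + x*(-2 + x)) = 4 + (-15 - x*(-2 + x)) = -11 - x*(-2 + x))
(-12 + G(-2))² = (-12 + (-11 - 1*(-2)² + 2*(-2)))² = (-12 + (-11 - 1*4 - 4))² = (-12 + (-11 - 4 - 4))² = (-12 - 19)² = (-31)² = 961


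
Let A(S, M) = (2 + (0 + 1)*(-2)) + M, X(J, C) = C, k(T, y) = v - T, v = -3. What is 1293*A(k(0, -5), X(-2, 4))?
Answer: 5172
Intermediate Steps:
k(T, y) = -3 - T
A(S, M) = M (A(S, M) = (2 + 1*(-2)) + M = (2 - 2) + M = 0 + M = M)
1293*A(k(0, -5), X(-2, 4)) = 1293*4 = 5172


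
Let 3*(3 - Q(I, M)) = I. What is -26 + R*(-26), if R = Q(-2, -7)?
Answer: -364/3 ≈ -121.33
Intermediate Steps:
Q(I, M) = 3 - I/3
R = 11/3 (R = 3 - ⅓*(-2) = 3 + ⅔ = 11/3 ≈ 3.6667)
-26 + R*(-26) = -26 + (11/3)*(-26) = -26 - 286/3 = -364/3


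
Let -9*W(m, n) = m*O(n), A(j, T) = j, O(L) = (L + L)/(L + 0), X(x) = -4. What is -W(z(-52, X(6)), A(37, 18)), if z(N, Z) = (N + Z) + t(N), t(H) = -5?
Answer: -122/9 ≈ -13.556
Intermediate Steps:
O(L) = 2 (O(L) = (2*L)/L = 2)
z(N, Z) = -5 + N + Z (z(N, Z) = (N + Z) - 5 = -5 + N + Z)
W(m, n) = -2*m/9 (W(m, n) = -m*2/9 = -2*m/9)
-W(z(-52, X(6)), A(37, 18)) = -(-2)*(-5 - 52 - 4)/9 = -(-2)*(-61)/9 = -1*122/9 = -122/9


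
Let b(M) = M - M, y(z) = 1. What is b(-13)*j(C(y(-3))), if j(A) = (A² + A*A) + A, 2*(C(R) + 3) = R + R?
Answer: 0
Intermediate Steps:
b(M) = 0
C(R) = -3 + R (C(R) = -3 + (R + R)/2 = -3 + (2*R)/2 = -3 + R)
j(A) = A + 2*A² (j(A) = (A² + A²) + A = 2*A² + A = A + 2*A²)
b(-13)*j(C(y(-3))) = 0*((-3 + 1)*(1 + 2*(-3 + 1))) = 0*(-2*(1 + 2*(-2))) = 0*(-2*(1 - 4)) = 0*(-2*(-3)) = 0*6 = 0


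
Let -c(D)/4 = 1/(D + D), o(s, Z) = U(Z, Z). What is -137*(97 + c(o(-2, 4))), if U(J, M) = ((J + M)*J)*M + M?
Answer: -876937/66 ≈ -13287.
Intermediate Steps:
U(J, M) = M + J*M*(J + M) (U(J, M) = (J*(J + M))*M + M = J*M*(J + M) + M = M + J*M*(J + M))
o(s, Z) = Z*(1 + 2*Z**2) (o(s, Z) = Z*(1 + Z**2 + Z*Z) = Z*(1 + Z**2 + Z**2) = Z*(1 + 2*Z**2))
c(D) = -2/D (c(D) = -4/(D + D) = -4*1/(2*D) = -2/D)
-137*(97 + c(o(-2, 4))) = -137*(97 - 2/(4 + 2*4**3)) = -137*(97 - 2/(4 + 2*64)) = -137*(97 - 2/(4 + 128)) = -137*(97 - 2/132) = -137*(97 - 2*1/132) = -137*(97 - 1/66) = -137*6401/66 = -876937/66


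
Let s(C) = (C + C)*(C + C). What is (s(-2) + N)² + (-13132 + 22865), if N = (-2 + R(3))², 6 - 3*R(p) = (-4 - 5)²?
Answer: 564758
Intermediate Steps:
R(p) = -25 (R(p) = 2 - (-4 - 5)²/3 = 2 - ⅓*(-9)² = 2 - ⅓*81 = 2 - 27 = -25)
s(C) = 4*C² (s(C) = (2*C)*(2*C) = 4*C²)
N = 729 (N = (-2 - 25)² = (-27)² = 729)
(s(-2) + N)² + (-13132 + 22865) = (4*(-2)² + 729)² + (-13132 + 22865) = (4*4 + 729)² + 9733 = (16 + 729)² + 9733 = 745² + 9733 = 555025 + 9733 = 564758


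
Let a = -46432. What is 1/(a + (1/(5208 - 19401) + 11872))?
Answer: -14193/490510081 ≈ -2.8935e-5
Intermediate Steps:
1/(a + (1/(5208 - 19401) + 11872)) = 1/(-46432 + (1/(5208 - 19401) + 11872)) = 1/(-46432 + (1/(-14193) + 11872)) = 1/(-46432 + (-1/14193 + 11872)) = 1/(-46432 + 168499295/14193) = 1/(-490510081/14193) = -14193/490510081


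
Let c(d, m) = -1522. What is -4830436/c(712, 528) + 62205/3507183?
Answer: 2823552949633/889655421 ≈ 3173.8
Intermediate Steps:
-4830436/c(712, 528) + 62205/3507183 = -4830436/(-1522) + 62205/3507183 = -4830436*(-1/1522) + 62205*(1/3507183) = 2415218/761 + 20735/1169061 = 2823552949633/889655421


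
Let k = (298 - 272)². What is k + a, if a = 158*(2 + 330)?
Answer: 53132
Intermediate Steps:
k = 676 (k = 26² = 676)
a = 52456 (a = 158*332 = 52456)
k + a = 676 + 52456 = 53132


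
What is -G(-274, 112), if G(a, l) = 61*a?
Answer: 16714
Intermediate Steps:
-G(-274, 112) = -61*(-274) = -1*(-16714) = 16714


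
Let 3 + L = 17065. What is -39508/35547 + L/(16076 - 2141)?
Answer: 1097234/9712695 ≈ 0.11297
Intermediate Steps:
L = 17062 (L = -3 + 17065 = 17062)
-39508/35547 + L/(16076 - 2141) = -39508/35547 + 17062/(16076 - 2141) = -39508*1/35547 + 17062/13935 = -2324/2091 + 17062*(1/13935) = -2324/2091 + 17062/13935 = 1097234/9712695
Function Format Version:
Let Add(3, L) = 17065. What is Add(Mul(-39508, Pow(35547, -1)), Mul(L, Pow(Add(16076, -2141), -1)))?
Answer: Rational(1097234, 9712695) ≈ 0.11297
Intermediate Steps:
L = 17062 (L = Add(-3, 17065) = 17062)
Add(Mul(-39508, Pow(35547, -1)), Mul(L, Pow(Add(16076, -2141), -1))) = Add(Mul(-39508, Pow(35547, -1)), Mul(17062, Pow(Add(16076, -2141), -1))) = Add(Mul(-39508, Rational(1, 35547)), Mul(17062, Pow(13935, -1))) = Add(Rational(-2324, 2091), Mul(17062, Rational(1, 13935))) = Add(Rational(-2324, 2091), Rational(17062, 13935)) = Rational(1097234, 9712695)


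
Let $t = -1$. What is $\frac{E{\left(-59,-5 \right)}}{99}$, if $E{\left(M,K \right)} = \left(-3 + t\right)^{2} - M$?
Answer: $\frac{25}{33} \approx 0.75758$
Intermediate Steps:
$E{\left(M,K \right)} = 16 - M$ ($E{\left(M,K \right)} = \left(-3 - 1\right)^{2} - M = \left(-4\right)^{2} - M = 16 - M$)
$\frac{E{\left(-59,-5 \right)}}{99} = \frac{16 - -59}{99} = \left(16 + 59\right) \frac{1}{99} = 75 \cdot \frac{1}{99} = \frac{25}{33}$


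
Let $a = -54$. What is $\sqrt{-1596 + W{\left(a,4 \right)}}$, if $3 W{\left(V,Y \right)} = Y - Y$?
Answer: $2 i \sqrt{399} \approx 39.95 i$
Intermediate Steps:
$W{\left(V,Y \right)} = 0$ ($W{\left(V,Y \right)} = \frac{Y - Y}{3} = \frac{1}{3} \cdot 0 = 0$)
$\sqrt{-1596 + W{\left(a,4 \right)}} = \sqrt{-1596 + 0} = \sqrt{-1596} = 2 i \sqrt{399}$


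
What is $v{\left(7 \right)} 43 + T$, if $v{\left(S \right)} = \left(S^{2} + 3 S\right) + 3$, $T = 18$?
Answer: $3157$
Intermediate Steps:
$v{\left(S \right)} = 3 + S^{2} + 3 S$
$v{\left(7 \right)} 43 + T = \left(3 + 7^{2} + 3 \cdot 7\right) 43 + 18 = \left(3 + 49 + 21\right) 43 + 18 = 73 \cdot 43 + 18 = 3139 + 18 = 3157$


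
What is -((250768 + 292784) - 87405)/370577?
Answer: -456147/370577 ≈ -1.2309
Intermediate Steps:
-((250768 + 292784) - 87405)/370577 = -(543552 - 87405)*(1/370577) = -1*456147*(1/370577) = -456147*1/370577 = -456147/370577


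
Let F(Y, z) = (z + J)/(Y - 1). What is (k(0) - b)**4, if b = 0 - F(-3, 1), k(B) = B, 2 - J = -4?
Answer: 2401/256 ≈ 9.3789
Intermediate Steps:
J = 6 (J = 2 - 1*(-4) = 2 + 4 = 6)
F(Y, z) = (6 + z)/(-1 + Y) (F(Y, z) = (z + 6)/(Y - 1) = (6 + z)/(-1 + Y))
b = 7/4 (b = 0 - (6 + 1)/(-1 - 3) = 0 - 7/(-4) = 0 - (-1)*7/4 = 0 - 1*(-7/4) = 0 + 7/4 = 7/4 ≈ 1.7500)
(k(0) - b)**4 = (0 - 1*7/4)**4 = (0 - 7/4)**4 = (-7/4)**4 = 2401/256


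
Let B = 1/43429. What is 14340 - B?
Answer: 622771859/43429 ≈ 14340.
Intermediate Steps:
B = 1/43429 ≈ 2.3026e-5
14340 - B = 14340 - 1*1/43429 = 14340 - 1/43429 = 622771859/43429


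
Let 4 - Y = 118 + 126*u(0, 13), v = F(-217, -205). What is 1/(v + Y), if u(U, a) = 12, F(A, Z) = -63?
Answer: -1/1689 ≈ -0.00059207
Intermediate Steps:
v = -63
Y = -1626 (Y = 4 - (118 + 126*12) = 4 - (118 + 1512) = 4 - 1*1630 = 4 - 1630 = -1626)
1/(v + Y) = 1/(-63 - 1626) = 1/(-1689) = -1/1689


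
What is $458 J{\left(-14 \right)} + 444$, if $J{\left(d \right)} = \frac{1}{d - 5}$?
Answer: $\frac{7978}{19} \approx 419.89$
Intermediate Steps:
$J{\left(d \right)} = \frac{1}{-5 + d}$
$458 J{\left(-14 \right)} + 444 = \frac{458}{-5 - 14} + 444 = \frac{458}{-19} + 444 = 458 \left(- \frac{1}{19}\right) + 444 = - \frac{458}{19} + 444 = \frac{7978}{19}$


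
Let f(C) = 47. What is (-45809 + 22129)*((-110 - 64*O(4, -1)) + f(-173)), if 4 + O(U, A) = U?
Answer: 1491840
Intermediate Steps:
O(U, A) = -4 + U
(-45809 + 22129)*((-110 - 64*O(4, -1)) + f(-173)) = (-45809 + 22129)*((-110 - 64*(-4 + 4)) + 47) = -23680*((-110 - 64*0) + 47) = -23680*((-110 + 0) + 47) = -23680*(-110 + 47) = -23680*(-63) = 1491840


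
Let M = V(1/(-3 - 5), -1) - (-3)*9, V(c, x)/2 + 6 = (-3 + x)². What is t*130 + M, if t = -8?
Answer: -993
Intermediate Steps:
V(c, x) = -12 + 2*(-3 + x)²
M = 47 (M = (-12 + 2*(-3 - 1)²) - (-3)*9 = (-12 + 2*(-4)²) - 1*(-27) = (-12 + 2*16) + 27 = (-12 + 32) + 27 = 20 + 27 = 47)
t*130 + M = -8*130 + 47 = -1040 + 47 = -993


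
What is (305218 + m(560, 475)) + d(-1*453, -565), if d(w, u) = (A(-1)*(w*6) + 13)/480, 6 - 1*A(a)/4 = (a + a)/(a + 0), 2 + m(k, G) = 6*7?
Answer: 29296073/96 ≈ 3.0517e+5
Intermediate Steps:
m(k, G) = 40 (m(k, G) = -2 + 6*7 = -2 + 42 = 40)
A(a) = 16 (A(a) = 24 - 4*(a + a)/(a + 0) = 24 - 4*2*a/a = 24 - 4*2 = 24 - 8 = 16)
d(w, u) = 13/480 + w/5 (d(w, u) = (16*(w*6) + 13)/480 = (16*(6*w) + 13)*(1/480) = (96*w + 13)*(1/480) = (13 + 96*w)*(1/480) = 13/480 + w/5)
(305218 + m(560, 475)) + d(-1*453, -565) = (305218 + 40) + (13/480 + (-1*453)/5) = 305258 + (13/480 + (⅕)*(-453)) = 305258 + (13/480 - 453/5) = 305258 - 8695/96 = 29296073/96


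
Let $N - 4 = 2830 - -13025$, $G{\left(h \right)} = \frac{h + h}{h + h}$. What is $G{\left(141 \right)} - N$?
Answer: $-15858$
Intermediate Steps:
$G{\left(h \right)} = 1$ ($G{\left(h \right)} = \frac{2 h}{2 h} = 2 h \frac{1}{2 h} = 1$)
$N = 15859$ ($N = 4 + \left(2830 - -13025\right) = 4 + \left(2830 + 13025\right) = 4 + 15855 = 15859$)
$G{\left(141 \right)} - N = 1 - 15859 = -15858$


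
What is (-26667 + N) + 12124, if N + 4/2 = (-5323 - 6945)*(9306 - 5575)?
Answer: -45786453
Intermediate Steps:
N = -45771910 (N = -2 + (-5323 - 6945)*(9306 - 5575) = -2 - 12268*3731 = -2 - 45771908 = -45771910)
(-26667 + N) + 12124 = (-26667 - 45771910) + 12124 = -45798577 + 12124 = -45786453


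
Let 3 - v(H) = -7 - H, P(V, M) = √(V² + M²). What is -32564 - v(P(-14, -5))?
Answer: -32574 - √221 ≈ -32589.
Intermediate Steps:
P(V, M) = √(M² + V²)
v(H) = 10 + H (v(H) = 3 - (-7 - H) = 3 + (7 + H) = 10 + H)
-32564 - v(P(-14, -5)) = -32564 - (10 + √((-5)² + (-14)²)) = -32564 - (10 + √(25 + 196)) = -32564 - (10 + √221) = -32564 + (-10 - √221) = -32574 - √221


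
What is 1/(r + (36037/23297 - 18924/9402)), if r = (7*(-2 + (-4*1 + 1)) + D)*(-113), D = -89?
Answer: 36506399/511510654029 ≈ 7.1370e-5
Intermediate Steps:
r = 14012 (r = (7*(-2 + (-4*1 + 1)) - 89)*(-113) = (7*(-2 + (-4 + 1)) - 89)*(-113) = (7*(-2 - 3) - 89)*(-113) = (7*(-5) - 89)*(-113) = (-35 - 89)*(-113) = -124*(-113) = 14012)
1/(r + (36037/23297 - 18924/9402)) = 1/(14012 + (36037/23297 - 18924/9402)) = 1/(14012 + (36037*(1/23297) - 18924*1/9402)) = 1/(14012 + (36037/23297 - 3154/1567)) = 1/(14012 - 17008759/36506399) = 1/(511510654029/36506399) = 36506399/511510654029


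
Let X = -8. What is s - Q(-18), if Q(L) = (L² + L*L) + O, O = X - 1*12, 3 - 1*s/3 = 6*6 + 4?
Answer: -739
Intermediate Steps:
s = -111 (s = 9 - 3*(6*6 + 4) = 9 - 3*(36 + 4) = 9 - 3*40 = 9 - 120 = -111)
O = -20 (O = -8 - 1*12 = -8 - 12 = -20)
Q(L) = -20 + 2*L² (Q(L) = (L² + L*L) - 20 = (L² + L²) - 20 = 2*L² - 20 = -20 + 2*L²)
s - Q(-18) = -111 - (-20 + 2*(-18)²) = -111 - (-20 + 2*324) = -111 - (-20 + 648) = -111 - 1*628 = -111 - 628 = -739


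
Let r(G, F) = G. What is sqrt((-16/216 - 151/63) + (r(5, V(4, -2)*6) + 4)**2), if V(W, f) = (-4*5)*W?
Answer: sqrt(311682)/63 ≈ 8.8617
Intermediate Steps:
V(W, f) = -20*W
sqrt((-16/216 - 151/63) + (r(5, V(4, -2)*6) + 4)**2) = sqrt((-16/216 - 151/63) + (5 + 4)**2) = sqrt((-16*1/216 - 151*1/63) + 9**2) = sqrt((-2/27 - 151/63) + 81) = sqrt(-467/189 + 81) = sqrt(14842/189) = sqrt(311682)/63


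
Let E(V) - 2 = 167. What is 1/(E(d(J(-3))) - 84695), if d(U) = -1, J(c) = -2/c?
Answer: -1/84526 ≈ -1.1831e-5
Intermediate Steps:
E(V) = 169 (E(V) = 2 + 167 = 169)
1/(E(d(J(-3))) - 84695) = 1/(169 - 84695) = 1/(-84526) = -1/84526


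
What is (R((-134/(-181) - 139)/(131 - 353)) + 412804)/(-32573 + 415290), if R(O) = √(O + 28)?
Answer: 412804/382717 + √46214162022/15378334494 ≈ 1.0786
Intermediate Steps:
R(O) = √(28 + O)
(R((-134/(-181) - 139)/(131 - 353)) + 412804)/(-32573 + 415290) = (√(28 + (-134/(-181) - 139)/(131 - 353)) + 412804)/(-32573 + 415290) = (√(28 + (-134*(-1/181) - 139)/(-222)) + 412804)/382717 = (√(28 + (134/181 - 139)*(-1/222)) + 412804)*(1/382717) = (√(28 - 25025/181*(-1/222)) + 412804)*(1/382717) = (√(28 + 25025/40182) + 412804)*(1/382717) = (√(1150121/40182) + 412804)*(1/382717) = (√46214162022/40182 + 412804)*(1/382717) = (412804 + √46214162022/40182)*(1/382717) = 412804/382717 + √46214162022/15378334494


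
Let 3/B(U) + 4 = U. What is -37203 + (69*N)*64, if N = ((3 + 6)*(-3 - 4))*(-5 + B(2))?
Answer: 1771149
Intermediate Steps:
B(U) = 3/(-4 + U)
N = 819/2 (N = ((3 + 6)*(-3 - 4))*(-5 + 3/(-4 + 2)) = (9*(-7))*(-5 + 3/(-2)) = -63*(-5 + 3*(-½)) = -63*(-5 - 3/2) = -63*(-13/2) = 819/2 ≈ 409.50)
-37203 + (69*N)*64 = -37203 + (69*(819/2))*64 = -37203 + (56511/2)*64 = -37203 + 1808352 = 1771149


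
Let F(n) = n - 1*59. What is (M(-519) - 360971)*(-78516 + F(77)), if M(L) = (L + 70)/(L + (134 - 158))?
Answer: 5128714033464/181 ≈ 2.8335e+10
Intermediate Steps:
F(n) = -59 + n (F(n) = n - 59 = -59 + n)
M(L) = (70 + L)/(-24 + L) (M(L) = (70 + L)/(L - 24) = (70 + L)/(-24 + L))
(M(-519) - 360971)*(-78516 + F(77)) = ((70 - 519)/(-24 - 519) - 360971)*(-78516 + (-59 + 77)) = (-449/(-543) - 360971)*(-78516 + 18) = (-1/543*(-449) - 360971)*(-78498) = (449/543 - 360971)*(-78498) = -196006804/543*(-78498) = 5128714033464/181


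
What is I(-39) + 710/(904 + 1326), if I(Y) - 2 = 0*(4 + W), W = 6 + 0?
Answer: 517/223 ≈ 2.3184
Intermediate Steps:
W = 6
I(Y) = 2 (I(Y) = 2 + 0*(4 + 6) = 2 + 0*10 = 2 + 0 = 2)
I(-39) + 710/(904 + 1326) = 2 + 710/(904 + 1326) = 2 + 710/2230 = 2 + 710*(1/2230) = 2 + 71/223 = 517/223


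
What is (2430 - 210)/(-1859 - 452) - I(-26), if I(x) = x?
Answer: 57866/2311 ≈ 25.039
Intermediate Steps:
(2430 - 210)/(-1859 - 452) - I(-26) = (2430 - 210)/(-1859 - 452) - 1*(-26) = 2220/(-2311) + 26 = 2220*(-1/2311) + 26 = -2220/2311 + 26 = 57866/2311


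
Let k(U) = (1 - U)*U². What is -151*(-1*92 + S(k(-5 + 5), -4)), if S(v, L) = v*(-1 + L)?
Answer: 13892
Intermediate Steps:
k(U) = U²*(1 - U)
-151*(-1*92 + S(k(-5 + 5), -4)) = -151*(-1*92 + ((-5 + 5)²*(1 - (-5 + 5)))*(-1 - 4)) = -151*(-92 + (0²*(1 - 1*0))*(-5)) = -151*(-92 + (0*(1 + 0))*(-5)) = -151*(-92 + (0*1)*(-5)) = -151*(-92 + 0*(-5)) = -151*(-92 + 0) = -151*(-92) = 13892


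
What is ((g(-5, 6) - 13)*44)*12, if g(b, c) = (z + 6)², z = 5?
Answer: 57024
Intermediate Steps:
g(b, c) = 121 (g(b, c) = (5 + 6)² = 11² = 121)
((g(-5, 6) - 13)*44)*12 = ((121 - 13)*44)*12 = (108*44)*12 = 4752*12 = 57024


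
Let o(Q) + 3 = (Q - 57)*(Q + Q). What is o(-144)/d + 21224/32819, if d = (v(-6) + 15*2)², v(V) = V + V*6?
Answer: 634261357/1575312 ≈ 402.63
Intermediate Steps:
v(V) = 7*V (v(V) = V + 6*V = 7*V)
d = 144 (d = (7*(-6) + 15*2)² = (-42 + 30)² = (-12)² = 144)
o(Q) = -3 + 2*Q*(-57 + Q) (o(Q) = -3 + (Q - 57)*(Q + Q) = -3 + (-57 + Q)*(2*Q) = -3 + 2*Q*(-57 + Q))
o(-144)/d + 21224/32819 = (-3 - 114*(-144) + 2*(-144)²)/144 + 21224/32819 = (-3 + 16416 + 2*20736)*(1/144) + 21224*(1/32819) = (-3 + 16416 + 41472)*(1/144) + 21224/32819 = 57885*(1/144) + 21224/32819 = 19295/48 + 21224/32819 = 634261357/1575312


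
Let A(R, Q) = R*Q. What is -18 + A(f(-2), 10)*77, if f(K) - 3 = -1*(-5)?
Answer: 6142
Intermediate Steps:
f(K) = 8 (f(K) = 3 - 1*(-5) = 3 + 5 = 8)
A(R, Q) = Q*R
-18 + A(f(-2), 10)*77 = -18 + (10*8)*77 = -18 + 80*77 = -18 + 6160 = 6142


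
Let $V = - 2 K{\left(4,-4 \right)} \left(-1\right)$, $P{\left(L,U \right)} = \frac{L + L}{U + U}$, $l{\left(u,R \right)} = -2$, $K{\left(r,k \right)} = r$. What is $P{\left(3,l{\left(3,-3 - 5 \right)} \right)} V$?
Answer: $-12$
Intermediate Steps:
$P{\left(L,U \right)} = \frac{L}{U}$ ($P{\left(L,U \right)} = \frac{2 L}{2 U} = 2 L \frac{1}{2 U} = \frac{L}{U}$)
$V = 8$ ($V = \left(-2\right) 4 \left(-1\right) = \left(-8\right) \left(-1\right) = 8$)
$P{\left(3,l{\left(3,-3 - 5 \right)} \right)} V = \frac{3}{-2} \cdot 8 = 3 \left(- \frac{1}{2}\right) 8 = \left(- \frac{3}{2}\right) 8 = -12$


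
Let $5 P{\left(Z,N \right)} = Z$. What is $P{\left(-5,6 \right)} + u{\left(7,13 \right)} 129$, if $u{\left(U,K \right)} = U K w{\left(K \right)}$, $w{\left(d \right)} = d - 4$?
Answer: $105650$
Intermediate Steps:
$P{\left(Z,N \right)} = \frac{Z}{5}$
$w{\left(d \right)} = -4 + d$
$u{\left(U,K \right)} = K U \left(-4 + K\right)$ ($u{\left(U,K \right)} = U K \left(-4 + K\right) = K U \left(-4 + K\right)$)
$P{\left(-5,6 \right)} + u{\left(7,13 \right)} 129 = \frac{1}{5} \left(-5\right) + 13 \cdot 7 \left(-4 + 13\right) 129 = -1 + 13 \cdot 7 \cdot 9 \cdot 129 = -1 + 819 \cdot 129 = -1 + 105651 = 105650$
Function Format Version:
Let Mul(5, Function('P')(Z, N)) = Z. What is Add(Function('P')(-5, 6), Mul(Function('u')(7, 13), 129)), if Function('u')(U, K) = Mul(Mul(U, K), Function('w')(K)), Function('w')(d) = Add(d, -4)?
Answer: 105650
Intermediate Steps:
Function('P')(Z, N) = Mul(Rational(1, 5), Z)
Function('w')(d) = Add(-4, d)
Function('u')(U, K) = Mul(K, U, Add(-4, K)) (Function('u')(U, K) = Mul(Mul(U, K), Add(-4, K)) = Mul(Mul(K, U), Add(-4, K)) = Mul(K, U, Add(-4, K)))
Add(Function('P')(-5, 6), Mul(Function('u')(7, 13), 129)) = Add(Mul(Rational(1, 5), -5), Mul(Mul(13, 7, Add(-4, 13)), 129)) = Add(-1, Mul(Mul(13, 7, 9), 129)) = Add(-1, Mul(819, 129)) = Add(-1, 105651) = 105650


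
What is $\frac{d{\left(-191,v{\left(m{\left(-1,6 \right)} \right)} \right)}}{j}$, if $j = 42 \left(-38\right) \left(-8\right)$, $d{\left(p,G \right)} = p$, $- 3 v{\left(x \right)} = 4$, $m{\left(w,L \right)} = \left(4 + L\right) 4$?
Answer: $- \frac{191}{12768} \approx -0.014959$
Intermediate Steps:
$m{\left(w,L \right)} = 16 + 4 L$
$v{\left(x \right)} = - \frac{4}{3}$ ($v{\left(x \right)} = \left(- \frac{1}{3}\right) 4 = - \frac{4}{3}$)
$j = 12768$ ($j = \left(-1596\right) \left(-8\right) = 12768$)
$\frac{d{\left(-191,v{\left(m{\left(-1,6 \right)} \right)} \right)}}{j} = - \frac{191}{12768}$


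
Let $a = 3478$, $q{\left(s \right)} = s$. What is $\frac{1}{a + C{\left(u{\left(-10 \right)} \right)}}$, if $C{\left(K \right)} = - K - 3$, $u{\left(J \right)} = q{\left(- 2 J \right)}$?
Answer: $\frac{1}{3455} \approx 0.00028944$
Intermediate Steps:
$u{\left(J \right)} = - 2 J$
$C{\left(K \right)} = -3 - K$
$\frac{1}{a + C{\left(u{\left(-10 \right)} \right)}} = \frac{1}{3478 - \left(3 - -20\right)} = \frac{1}{3478 - 23} = \frac{1}{3455}$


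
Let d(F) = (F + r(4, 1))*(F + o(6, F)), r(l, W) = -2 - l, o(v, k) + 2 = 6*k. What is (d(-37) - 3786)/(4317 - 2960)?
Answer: 7437/1357 ≈ 5.4805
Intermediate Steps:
o(v, k) = -2 + 6*k
d(F) = (-6 + F)*(-2 + 7*F) (d(F) = (F + (-2 - 1*4))*(F + (-2 + 6*F)) = (F + (-2 - 4))*(-2 + 7*F) = (F - 6)*(-2 + 7*F) = (-6 + F)*(-2 + 7*F))
(d(-37) - 3786)/(4317 - 2960) = ((12 - 44*(-37) + 7*(-37)²) - 3786)/(4317 - 2960) = ((12 + 1628 + 7*1369) - 3786)/1357 = ((12 + 1628 + 9583) - 3786)*(1/1357) = (11223 - 3786)*(1/1357) = 7437*(1/1357) = 7437/1357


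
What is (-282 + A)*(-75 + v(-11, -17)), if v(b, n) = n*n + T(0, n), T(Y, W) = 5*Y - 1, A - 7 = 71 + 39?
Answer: -35145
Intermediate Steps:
A = 117 (A = 7 + (71 + 39) = 7 + 110 = 117)
T(Y, W) = -1 + 5*Y
v(b, n) = -1 + n² (v(b, n) = n*n + (-1 + 5*0) = n² + (-1 + 0) = n² - 1 = -1 + n²)
(-282 + A)*(-75 + v(-11, -17)) = (-282 + 117)*(-75 + (-1 + (-17)²)) = -165*(-75 + (-1 + 289)) = -165*(-75 + 288) = -165*213 = -35145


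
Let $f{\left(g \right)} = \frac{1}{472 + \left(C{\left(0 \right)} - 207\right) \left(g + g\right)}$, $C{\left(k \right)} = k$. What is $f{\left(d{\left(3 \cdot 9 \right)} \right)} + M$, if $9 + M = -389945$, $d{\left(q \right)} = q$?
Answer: $- \frac{4174847525}{10706} \approx -3.8995 \cdot 10^{5}$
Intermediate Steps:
$M = -389954$ ($M = -9 - 389945 = -389954$)
$f{\left(g \right)} = \frac{1}{472 - 414 g}$ ($f{\left(g \right)} = \frac{1}{472 + \left(0 - 207\right) \left(g + g\right)} = \frac{1}{472 - 207 \cdot 2 g} = \frac{1}{472 - 414 g}$)
$f{\left(d{\left(3 \cdot 9 \right)} \right)} + M = \frac{1}{2 \left(236 - 207 \cdot 3 \cdot 9\right)} - 389954 = \frac{1}{2 \left(236 - 5589\right)} - 389954 = \frac{1}{2 \left(-5353\right)} - 389954 = \frac{1}{2} \left(- \frac{1}{5353}\right) - 389954 = - \frac{1}{10706} - 389954 = - \frac{4174847525}{10706}$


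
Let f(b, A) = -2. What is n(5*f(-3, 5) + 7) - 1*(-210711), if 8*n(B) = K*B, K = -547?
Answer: 1687329/8 ≈ 2.1092e+5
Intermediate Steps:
n(B) = -547*B/8 (n(B) = (-547*B)/8 = -547*B/8)
n(5*f(-3, 5) + 7) - 1*(-210711) = -547*(5*(-2) + 7)/8 - 1*(-210711) = -547*(-10 + 7)/8 + 210711 = -547/8*(-3) + 210711 = 1641/8 + 210711 = 1687329/8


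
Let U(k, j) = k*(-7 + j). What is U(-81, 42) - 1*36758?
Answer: -39593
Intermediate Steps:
U(-81, 42) - 1*36758 = -81*(-7 + 42) - 1*36758 = -81*35 - 36758 = -2835 - 36758 = -39593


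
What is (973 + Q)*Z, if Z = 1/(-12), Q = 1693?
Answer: -1333/6 ≈ -222.17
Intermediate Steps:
Z = -1/12 ≈ -0.083333
(973 + Q)*Z = (973 + 1693)*(-1/12) = 2666*(-1/12) = -1333/6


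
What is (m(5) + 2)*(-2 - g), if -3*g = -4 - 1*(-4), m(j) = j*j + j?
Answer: -64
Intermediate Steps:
m(j) = j + j**2 (m(j) = j**2 + j = j + j**2)
g = 0 (g = -(-4 - 1*(-4))/3 = -(-4 + 4)/3 = -1/3*0 = 0)
(m(5) + 2)*(-2 - g) = (5*(1 + 5) + 2)*(-2 - 1*0) = (5*6 + 2)*(-2 + 0) = (30 + 2)*(-2) = 32*(-2) = -64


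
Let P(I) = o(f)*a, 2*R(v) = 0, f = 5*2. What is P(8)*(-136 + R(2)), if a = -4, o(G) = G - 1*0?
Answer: 5440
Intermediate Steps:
f = 10
o(G) = G (o(G) = G + 0 = G)
R(v) = 0 (R(v) = (½)*0 = 0)
P(I) = -40 (P(I) = 10*(-4) = -40)
P(8)*(-136 + R(2)) = -40*(-136 + 0) = -40*(-136) = 5440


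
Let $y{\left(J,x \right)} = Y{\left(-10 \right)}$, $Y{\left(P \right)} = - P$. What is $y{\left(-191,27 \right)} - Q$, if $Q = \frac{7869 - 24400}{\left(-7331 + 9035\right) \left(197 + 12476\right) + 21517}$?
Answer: $\frac{216179621}{21616309} \approx 10.001$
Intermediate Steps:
$y{\left(J,x \right)} = 10$ ($y{\left(J,x \right)} = \left(-1\right) \left(-10\right) = 10$)
$Q = - \frac{16531}{21616309}$ ($Q = - \frac{16531}{1704 \cdot 12673 + 21517} = - \frac{16531}{21594792 + 21517} = - \frac{16531}{21616309} \approx -0.00076475$)
$y{\left(-191,27 \right)} - Q = 10 - - \frac{16531}{21616309} = 10 + \frac{16531}{21616309} = \frac{216179621}{21616309}$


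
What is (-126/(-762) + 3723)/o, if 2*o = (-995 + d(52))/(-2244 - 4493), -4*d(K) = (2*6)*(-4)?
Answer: 6371073108/124841 ≈ 51034.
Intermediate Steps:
d(K) = 12 (d(K) = -2*6*(-4)/4 = -3*(-4) = -¼*(-48) = 12)
o = 983/13474 (o = ((-995 + 12)/(-2244 - 4493))/2 = (-983/(-6737))/2 = (-983*(-1/6737))/2 = (½)*(983/6737) = 983/13474 ≈ 0.072955)
(-126/(-762) + 3723)/o = (-126/(-762) + 3723)/(983/13474) = (-126*(-1/762) + 3723)*(13474/983) = (21/127 + 3723)*(13474/983) = (472842/127)*(13474/983) = 6371073108/124841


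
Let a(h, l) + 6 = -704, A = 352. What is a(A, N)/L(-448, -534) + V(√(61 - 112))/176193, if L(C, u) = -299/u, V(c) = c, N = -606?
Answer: -379140/299 + I*√51/176193 ≈ -1268.0 + 4.0532e-5*I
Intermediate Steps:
a(h, l) = -710 (a(h, l) = -6 - 704 = -710)
a(A, N)/L(-448, -534) + V(√(61 - 112))/176193 = -710/((-299/(-534))) + √(61 - 112)/176193 = -710/((-299*(-1/534))) + √(-51)*(1/176193) = -710/299/534 + (I*√51)*(1/176193) = -710*534/299 + I*√51/176193 = -379140/299 + I*√51/176193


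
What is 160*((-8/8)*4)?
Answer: -640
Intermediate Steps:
160*((-8/8)*4) = 160*(((⅛)*(-8))*4) = 160*(-1*4) = 160*(-4) = -640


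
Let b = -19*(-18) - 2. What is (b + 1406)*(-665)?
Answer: -1161090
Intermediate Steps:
b = 340 (b = 342 - 2 = 340)
(b + 1406)*(-665) = (340 + 1406)*(-665) = 1746*(-665) = -1161090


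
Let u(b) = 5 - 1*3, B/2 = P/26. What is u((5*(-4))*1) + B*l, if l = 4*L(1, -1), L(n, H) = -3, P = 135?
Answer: -1594/13 ≈ -122.62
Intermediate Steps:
l = -12 (l = 4*(-3) = -12)
B = 135/13 (B = 2*(135/26) = 135/13 ≈ 10.385)
u(b) = 2 (u(b) = 5 - 3 = 2)
u((5*(-4))*1) + B*l = 2 + (135/13)*(-12) = 2 - 1620/13 = -1594/13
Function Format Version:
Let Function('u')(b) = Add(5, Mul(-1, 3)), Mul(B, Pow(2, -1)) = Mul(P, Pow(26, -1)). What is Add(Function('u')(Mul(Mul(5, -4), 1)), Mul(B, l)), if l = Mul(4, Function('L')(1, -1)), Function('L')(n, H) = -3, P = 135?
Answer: Rational(-1594, 13) ≈ -122.62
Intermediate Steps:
l = -12 (l = Mul(4, -3) = -12)
B = Rational(135, 13) (B = Mul(2, Mul(135, Pow(26, -1))) = Mul(2, Mul(135, Rational(1, 26))) = Mul(2, Rational(135, 26)) = Rational(135, 13) ≈ 10.385)
Function('u')(b) = 2 (Function('u')(b) = Add(5, -3) = 2)
Add(Function('u')(Mul(Mul(5, -4), 1)), Mul(B, l)) = Add(2, Mul(Rational(135, 13), -12)) = Add(2, Rational(-1620, 13)) = Rational(-1594, 13)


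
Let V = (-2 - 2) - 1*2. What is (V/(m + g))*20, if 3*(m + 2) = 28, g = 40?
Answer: -180/71 ≈ -2.5352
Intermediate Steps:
m = 22/3 (m = -2 + (⅓)*28 = -2 + 28/3 = 22/3 ≈ 7.3333)
V = -6 (V = -4 - 2 = -6)
(V/(m + g))*20 = -6/(22/3 + 40)*20 = -6/142/3*20 = -6*3/142*20 = -9/71*20 = -180/71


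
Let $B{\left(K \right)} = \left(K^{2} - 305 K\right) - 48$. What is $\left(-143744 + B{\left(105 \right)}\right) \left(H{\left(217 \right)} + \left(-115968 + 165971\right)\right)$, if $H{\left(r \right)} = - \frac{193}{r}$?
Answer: $- \frac{1788068674736}{217} \approx -8.2399 \cdot 10^{9}$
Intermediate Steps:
$B{\left(K \right)} = -48 + K^{2} - 305 K$
$\left(-143744 + B{\left(105 \right)}\right) \left(H{\left(217 \right)} + \left(-115968 + 165971\right)\right) = \left(-143744 - \left(32073 - 11025\right)\right) \left(- \frac{193}{217} + \left(-115968 + 165971\right)\right) = \left(-143744 - 21048\right) \left(\left(-193\right) \frac{1}{217} + 50003\right) = \left(-143744 - 21048\right) \left(- \frac{193}{217} + 50003\right) = \left(-164792\right) \frac{10850458}{217} = - \frac{1788068674736}{217}$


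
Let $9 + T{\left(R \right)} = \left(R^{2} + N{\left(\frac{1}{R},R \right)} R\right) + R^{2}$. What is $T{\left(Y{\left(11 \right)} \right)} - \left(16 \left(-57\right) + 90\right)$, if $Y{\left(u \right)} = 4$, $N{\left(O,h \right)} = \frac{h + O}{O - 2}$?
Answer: $\frac{5847}{7} \approx 835.29$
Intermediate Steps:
$N{\left(O,h \right)} = \frac{O + h}{-2 + O}$
$T{\left(R \right)} = -9 + 2 R^{2} + \frac{R \left(R + \frac{1}{R}\right)}{-2 + \frac{1}{R}}$ ($T{\left(R \right)} = -9 + \left(\left(R^{2} + \frac{\frac{1}{R} + R}{-2 + \frac{1}{R}} R\right) + R^{2}\right) = -9 + \left(\left(R^{2} + \frac{R + \frac{1}{R}}{-2 + \frac{1}{R}} R\right) + R^{2}\right) = -9 + \left(\left(R^{2} + \frac{R \left(R + \frac{1}{R}\right)}{-2 + \frac{1}{R}}\right) + R^{2}\right) = -9 + \left(2 R^{2} + \frac{R \left(R + \frac{1}{R}\right)}{-2 + \frac{1}{R}}\right) = -9 + 2 R^{2} + \frac{R \left(R + \frac{1}{R}\right)}{-2 + \frac{1}{R}}$)
$T{\left(Y{\left(11 \right)} \right)} - \left(16 \left(-57\right) + 90\right) = \frac{9 - 76 - 2 \cdot 4^{2} + 3 \cdot 4^{3}}{-1 + 2 \cdot 4} - \left(16 \left(-57\right) + 90\right) = \frac{9 - 76 - 32 + 3 \cdot 64}{-1 + 8} - \left(-912 + 90\right) = \frac{9 - 76 - 32 + 192}{7} - -822 = \frac{1}{7} \cdot 93 + 822 = \frac{93}{7} + 822 = \frac{5847}{7}$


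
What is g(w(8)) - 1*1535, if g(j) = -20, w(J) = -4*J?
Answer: -1555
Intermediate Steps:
g(w(8)) - 1*1535 = -20 - 1*1535 = -20 - 1535 = -1555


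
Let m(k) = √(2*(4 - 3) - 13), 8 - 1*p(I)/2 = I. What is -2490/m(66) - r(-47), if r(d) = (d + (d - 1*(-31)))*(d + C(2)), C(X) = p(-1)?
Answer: -1827 + 2490*I*√11/11 ≈ -1827.0 + 750.76*I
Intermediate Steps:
p(I) = 16 - 2*I
C(X) = 18 (C(X) = 16 - 2*(-1) = 16 + 2 = 18)
m(k) = I*√11 (m(k) = √(2*1 - 13) = √(2 - 13) = √(-11) = I*√11)
r(d) = (18 + d)*(31 + 2*d) (r(d) = (d + (d - 1*(-31)))*(d + 18) = (d + (d + 31))*(18 + d) = (d + (31 + d))*(18 + d) = (31 + 2*d)*(18 + d) = (18 + d)*(31 + 2*d))
-2490/m(66) - r(-47) = -2490*(-I*√11/11) - (558 + 2*(-47)² + 67*(-47)) = -(-2490)*I*√11/11 - (558 + 2*2209 - 3149) = 2490*I*√11/11 - (558 + 4418 - 3149) = 2490*I*√11/11 - 1*1827 = 2490*I*√11/11 - 1827 = -1827 + 2490*I*√11/11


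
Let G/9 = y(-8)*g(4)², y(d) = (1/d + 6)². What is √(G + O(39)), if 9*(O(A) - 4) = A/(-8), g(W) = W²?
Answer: √11451954/12 ≈ 282.01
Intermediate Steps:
O(A) = 4 - A/72 (O(A) = 4 + (A/(-8))/9 = 4 + (A*(-⅛))/9 = 4 + (-A/8)/9 = 4 - A/72)
y(d) = (6 + 1/d)² (y(d) = (1/d + 6)² = (6 + 1/d)²)
G = 79524 (G = 9*(((1 + 6*(-8))²/(-8)²)*(4²)²) = 9*(((1 - 48)²/64)*16²) = 9*(((1/64)*(-47)²)*256) = 9*(((1/64)*2209)*256) = 9*((2209/64)*256) = 9*8836 = 79524)
√(G + O(39)) = √(79524 + (4 - 1/72*39)) = √(79524 + (4 - 13/24)) = √(79524 + 83/24) = √(1908659/24) = √11451954/12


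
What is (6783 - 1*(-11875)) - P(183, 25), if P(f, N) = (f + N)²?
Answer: -24606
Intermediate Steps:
P(f, N) = (N + f)²
(6783 - 1*(-11875)) - P(183, 25) = (6783 - 1*(-11875)) - (25 + 183)² = (6783 + 11875) - 1*208² = 18658 - 1*43264 = 18658 - 43264 = -24606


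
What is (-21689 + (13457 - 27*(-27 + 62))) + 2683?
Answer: -6494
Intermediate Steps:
(-21689 + (13457 - 27*(-27 + 62))) + 2683 = (-21689 + (13457 - 27*35)) + 2683 = (-21689 + (13457 - 1*945)) + 2683 = (-21689 + (13457 - 945)) + 2683 = (-21689 + 12512) + 2683 = -9177 + 2683 = -6494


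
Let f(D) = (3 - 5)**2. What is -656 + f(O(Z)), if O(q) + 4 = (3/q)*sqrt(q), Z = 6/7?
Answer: -652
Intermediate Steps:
Z = 6/7 (Z = 6*(1/7) = 6/7 ≈ 0.85714)
O(q) = -4 + 3/sqrt(q) (O(q) = -4 + (3/q)*sqrt(q) = -4 + 3/sqrt(q))
f(D) = 4 (f(D) = (-2)**2 = 4)
-656 + f(O(Z)) = -656 + 4 = -652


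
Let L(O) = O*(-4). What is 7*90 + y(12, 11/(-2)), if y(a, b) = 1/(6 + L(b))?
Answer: 17641/28 ≈ 630.04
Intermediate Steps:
L(O) = -4*O
y(a, b) = 1/(6 - 4*b)
7*90 + y(12, 11/(-2)) = 7*90 - 1/(-6 + 4*(11/(-2))) = 630 - 1/(-6 + 4*(11*(-½))) = 630 - 1/(-6 + 4*(-11/2)) = 630 - 1/(-6 - 22) = 630 - 1/(-28) = 630 - 1*(-1/28) = 630 + 1/28 = 17641/28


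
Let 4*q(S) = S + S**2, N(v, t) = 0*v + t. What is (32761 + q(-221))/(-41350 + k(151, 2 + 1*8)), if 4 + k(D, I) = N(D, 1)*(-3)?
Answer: -44916/41357 ≈ -1.0861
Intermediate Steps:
N(v, t) = t (N(v, t) = 0 + t = t)
k(D, I) = -7 (k(D, I) = -4 + 1*(-3) = -4 - 3 = -7)
q(S) = S/4 + S**2/4 (q(S) = (S + S**2)/4 = S/4 + S**2/4)
(32761 + q(-221))/(-41350 + k(151, 2 + 1*8)) = (32761 + (1/4)*(-221)*(1 - 221))/(-41350 - 7) = (32761 + (1/4)*(-221)*(-220))/(-41357) = (32761 + 12155)*(-1/41357) = 44916*(-1/41357) = -44916/41357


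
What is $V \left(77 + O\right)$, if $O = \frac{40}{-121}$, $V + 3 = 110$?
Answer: $\frac{992639}{121} \approx 8203.6$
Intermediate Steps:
$V = 107$ ($V = -3 + 110 = 107$)
$O = - \frac{40}{121}$ ($O = 40 \left(- \frac{1}{121}\right) = - \frac{40}{121} \approx -0.33058$)
$V \left(77 + O\right) = 107 \left(77 - \frac{40}{121}\right) = 107 \cdot \frac{9277}{121} = \frac{992639}{121}$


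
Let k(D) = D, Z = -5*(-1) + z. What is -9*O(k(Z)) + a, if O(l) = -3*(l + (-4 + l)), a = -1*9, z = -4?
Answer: -63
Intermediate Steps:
Z = 1 (Z = -5*(-1) - 4 = 5 - 4 = 1)
a = -9
O(l) = 12 - 6*l (O(l) = -3*(-4 + 2*l) = 12 - 6*l)
-9*O(k(Z)) + a = -9*(12 - 6*1) - 9 = -9*(12 - 6) - 9 = -9*6 - 9 = -54 - 9 = -63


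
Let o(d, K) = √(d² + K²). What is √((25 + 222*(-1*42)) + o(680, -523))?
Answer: √(-9299 + √735929) ≈ 91.876*I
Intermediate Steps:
o(d, K) = √(K² + d²)
√((25 + 222*(-1*42)) + o(680, -523)) = √((25 + 222*(-1*42)) + √((-523)² + 680²)) = √((25 + 222*(-42)) + √(273529 + 462400)) = √((25 - 9324) + √735929) = √(-9299 + √735929)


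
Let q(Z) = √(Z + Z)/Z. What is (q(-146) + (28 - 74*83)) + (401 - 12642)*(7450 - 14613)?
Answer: 87676169 - I*√73/73 ≈ 8.7676e+7 - 0.11704*I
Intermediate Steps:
q(Z) = √2/√Z (q(Z) = √(2*Z)/Z = (√2*√Z)/Z = √2/√Z)
(q(-146) + (28 - 74*83)) + (401 - 12642)*(7450 - 14613) = (√2/√(-146) + (28 - 74*83)) + (401 - 12642)*(7450 - 14613) = (√2*(-I*√146/146) + (28 - 6142)) - 12241*(-7163) = (-I*√73/73 - 6114) + 87682283 = (-6114 - I*√73/73) + 87682283 = 87676169 - I*√73/73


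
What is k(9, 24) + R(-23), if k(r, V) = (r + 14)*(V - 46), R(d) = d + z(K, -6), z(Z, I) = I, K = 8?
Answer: -535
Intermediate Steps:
R(d) = -6 + d (R(d) = d - 6 = -6 + d)
k(r, V) = (-46 + V)*(14 + r) (k(r, V) = (14 + r)*(-46 + V) = (-46 + V)*(14 + r))
k(9, 24) + R(-23) = (-644 - 46*9 + 14*24 + 24*9) + (-6 - 23) = (-644 - 414 + 336 + 216) - 29 = -506 - 29 = -535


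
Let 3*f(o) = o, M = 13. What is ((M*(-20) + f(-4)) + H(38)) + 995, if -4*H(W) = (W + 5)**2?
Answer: 3257/12 ≈ 271.42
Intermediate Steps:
f(o) = o/3
H(W) = -(5 + W)**2/4 (H(W) = -(W + 5)**2/4 = -(5 + W)**2/4)
((M*(-20) + f(-4)) + H(38)) + 995 = ((13*(-20) + (1/3)*(-4)) - (5 + 38)**2/4) + 995 = ((-260 - 4/3) - 1/4*43**2) + 995 = (-784/3 - 1/4*1849) + 995 = (-784/3 - 1849/4) + 995 = -8683/12 + 995 = 3257/12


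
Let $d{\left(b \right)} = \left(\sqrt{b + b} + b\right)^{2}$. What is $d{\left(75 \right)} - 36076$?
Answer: $-30301 + 750 \sqrt{6} \approx -28464.0$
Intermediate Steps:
$d{\left(b \right)} = \left(b + \sqrt{2} \sqrt{b}\right)^{2}$ ($d{\left(b \right)} = \left(\sqrt{2 b} + b\right)^{2} = \left(\sqrt{2} \sqrt{b} + b\right)^{2} = \left(b + \sqrt{2} \sqrt{b}\right)^{2}$)
$d{\left(75 \right)} - 36076 = \left(75 + \sqrt{2} \sqrt{75}\right)^{2} - 36076 = \left(75 + \sqrt{2} \cdot 5 \sqrt{3}\right)^{2} - 36076 = \left(75 + 5 \sqrt{6}\right)^{2} - 36076 = -36076 + \left(75 + 5 \sqrt{6}\right)^{2}$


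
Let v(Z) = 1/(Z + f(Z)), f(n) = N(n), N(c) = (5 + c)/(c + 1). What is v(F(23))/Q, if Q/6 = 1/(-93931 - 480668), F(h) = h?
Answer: -574599/145 ≈ -3962.8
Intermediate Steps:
N(c) = (5 + c)/(1 + c)
f(n) = (5 + n)/(1 + n)
v(Z) = 1/(Z + (5 + Z)/(1 + Z))
Q = -2/191533 (Q = 6/(-93931 - 480668) = 6/(-574599) = 6*(-1/574599) = -2/191533 ≈ -1.0442e-5)
v(F(23))/Q = ((1 + 23)/(5 + 23 + 23*(1 + 23)))/(-2/191533) = (24/(5 + 23 + 23*24))*(-191533/2) = (24/(5 + 23 + 552))*(-191533/2) = (24/580)*(-191533/2) = ((1/580)*24)*(-191533/2) = (6/145)*(-191533/2) = -574599/145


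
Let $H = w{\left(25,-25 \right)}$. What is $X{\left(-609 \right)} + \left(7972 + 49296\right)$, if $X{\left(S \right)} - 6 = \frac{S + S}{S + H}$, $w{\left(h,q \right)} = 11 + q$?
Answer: $\frac{5097560}{89} \approx 57276.0$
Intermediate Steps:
$H = -14$ ($H = 11 - 25 = -14$)
$X{\left(S \right)} = 6 + \frac{2 S}{-14 + S}$ ($X{\left(S \right)} = 6 + \frac{S + S}{S - 14} = 6 + \frac{2 S}{-14 + S}$)
$X{\left(-609 \right)} + \left(7972 + 49296\right) = \frac{4 \left(-21 + 2 \left(-609\right)\right)}{-14 - 609} + \left(7972 + 49296\right) = \frac{4 \left(-21 - 1218\right)}{-623} + 57268 = 4 \left(- \frac{1}{623}\right) \left(-1239\right) + 57268 = \frac{708}{89} + 57268 = \frac{5097560}{89}$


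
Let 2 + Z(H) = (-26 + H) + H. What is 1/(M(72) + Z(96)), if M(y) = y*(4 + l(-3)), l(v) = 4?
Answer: 1/740 ≈ 0.0013514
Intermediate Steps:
Z(H) = -28 + 2*H (Z(H) = -2 + ((-26 + H) + H) = -2 + (-26 + 2*H) = -28 + 2*H)
M(y) = 8*y (M(y) = y*(4 + 4) = y*8 = 8*y)
1/(M(72) + Z(96)) = 1/(8*72 + (-28 + 2*96)) = 1/(576 + (-28 + 192)) = 1/(576 + 164) = 1/740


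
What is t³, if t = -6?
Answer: -216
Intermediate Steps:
t³ = (-6)³ = -216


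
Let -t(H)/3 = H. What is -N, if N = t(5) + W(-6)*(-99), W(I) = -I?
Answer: 609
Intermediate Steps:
t(H) = -3*H
N = -609 (N = -3*5 - 1*(-6)*(-99) = -15 + 6*(-99) = -15 - 594 = -609)
-N = -1*(-609) = 609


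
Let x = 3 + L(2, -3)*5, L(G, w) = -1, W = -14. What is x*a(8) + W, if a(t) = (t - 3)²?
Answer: -64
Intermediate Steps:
a(t) = (-3 + t)²
x = -2 (x = 3 - 1*5 = 3 - 5 = -2)
x*a(8) + W = -2*(-3 + 8)² - 14 = -2*5² - 14 = -2*25 - 14 = -50 - 14 = -64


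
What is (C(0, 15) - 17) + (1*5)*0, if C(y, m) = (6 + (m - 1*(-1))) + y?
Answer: 5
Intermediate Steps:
C(y, m) = 7 + m + y (C(y, m) = (6 + (m + 1)) + y = (6 + (1 + m)) + y = (7 + m) + y = 7 + m + y)
(C(0, 15) - 17) + (1*5)*0 = ((7 + 15 + 0) - 17) + (1*5)*0 = (22 - 17) + 5*0 = 5 + 0 = 5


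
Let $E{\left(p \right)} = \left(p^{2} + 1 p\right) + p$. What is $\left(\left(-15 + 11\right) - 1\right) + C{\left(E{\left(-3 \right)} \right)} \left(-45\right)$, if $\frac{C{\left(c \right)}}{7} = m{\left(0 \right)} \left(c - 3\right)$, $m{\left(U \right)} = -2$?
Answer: $-5$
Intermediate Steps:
$E{\left(p \right)} = p^{2} + 2 p$ ($E{\left(p \right)} = \left(p^{2} + p\right) + p = \left(p + p^{2}\right) + p = p^{2} + 2 p$)
$C{\left(c \right)} = 42 - 14 c$ ($C{\left(c \right)} = 7 \left(- 2 \left(c - 3\right)\right) = 7 \left(- 2 \left(-3 + c\right)\right) = 7 \left(6 - 2 c\right) = 42 - 14 c$)
$\left(\left(-15 + 11\right) - 1\right) + C{\left(E{\left(-3 \right)} \right)} \left(-45\right) = \left(\left(-15 + 11\right) - 1\right) + \left(42 - 14 \left(- 3 \left(2 - 3\right)\right)\right) \left(-45\right) = \left(-4 - 1\right) + \left(42 - 14 \left(\left(-3\right) \left(-1\right)\right)\right) \left(-45\right) = -5 + \left(42 - 42\right) \left(-45\right) = -5 + 0 \left(-45\right) = -5 + 0 = -5$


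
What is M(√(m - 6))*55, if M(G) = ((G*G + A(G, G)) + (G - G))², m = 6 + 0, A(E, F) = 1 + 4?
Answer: 1375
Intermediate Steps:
A(E, F) = 5
m = 6
M(G) = (5 + G²)² (M(G) = ((G*G + 5) + (G - G))² = ((G² + 5) + 0)² = ((5 + G²) + 0)² = (5 + G²)²)
M(√(m - 6))*55 = (5 + (√(6 - 6))²)²*55 = (5 + (√0)²)²*55 = (5 + 0²)²*55 = (5 + 0)²*55 = 5²*55 = 25*55 = 1375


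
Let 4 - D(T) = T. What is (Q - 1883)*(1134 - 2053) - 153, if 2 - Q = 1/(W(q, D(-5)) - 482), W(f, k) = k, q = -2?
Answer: 817572959/473 ≈ 1.7285e+6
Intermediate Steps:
D(T) = 4 - T
Q = 947/473 (Q = 2 - 1/((4 - 1*(-5)) - 482) = 2 - 1/((4 + 5) - 482) = 2 - 1/(9 - 482) = 2 - 1/(-473) = 2 - 1*(-1/473) = 2 + 1/473 = 947/473 ≈ 2.0021)
(Q - 1883)*(1134 - 2053) - 153 = (947/473 - 1883)*(1134 - 2053) - 153 = -889712/473*(-919) - 153 = 817645328/473 - 153 = 817572959/473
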